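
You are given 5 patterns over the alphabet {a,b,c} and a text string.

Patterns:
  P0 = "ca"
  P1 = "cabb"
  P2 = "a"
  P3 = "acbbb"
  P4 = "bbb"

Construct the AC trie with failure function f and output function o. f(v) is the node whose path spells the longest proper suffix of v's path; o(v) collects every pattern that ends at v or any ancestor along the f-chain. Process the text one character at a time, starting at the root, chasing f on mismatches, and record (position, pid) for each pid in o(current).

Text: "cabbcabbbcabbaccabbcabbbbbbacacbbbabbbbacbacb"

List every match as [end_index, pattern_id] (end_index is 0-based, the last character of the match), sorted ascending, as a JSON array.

Build:
Trie nodes:
  n0 'ε': a→5 b→10 c→1
  n1 'c': a→2
  n2 'ca': b→3  [P0 ends]
  n3 'cab': b→4
  n4 'cabb': ·  [P1 ends]
  n5 'a': c→6  [P2 ends]
  n6 'ac': b→7
  n7 'acb': b→8
  n8 'acbb': b→9
  n9 'acbbb': ·  [P3 ends]
  n10 'b': b→11
  n11 'bb': b→12
  n12 'bbb': ·  [P4 ends]

BFS fail/out derivation:
  n1('c'): parent n0 fail=0; on 'c' 0 → fail=0;  out ∅∪∅=∅
  n5('a'): parent n0 fail=0; on 'a' 0 → fail=0;  out {2}∪∅={2}
  n10('b'): parent n0 fail=0; on 'b' 0 → fail=0;  out ∅∪∅=∅
  n2('ca'): parent n1 fail=0; on 'a' 0 → fail=5;  out {0}∪{2}={0,2}
  n6('ac'): parent n5 fail=0; on 'c' 0 → fail=1;  out ∅∪∅=∅
  n11('bb'): parent n10 fail=0; on 'b' 0 → fail=10;  out ∅∪∅=∅
  n3('cab'): parent n2 fail=5; on 'b' 5→0 → fail=10;  out ∅∪∅=∅
  n7('acb'): parent n6 fail=1; on 'b' 1→0 → fail=10;  out ∅∪∅=∅
  n12('bbb'): parent n11 fail=10; on 'b' 10 → fail=11;  out {4}∪∅={4}
  n4('cabb'): parent n3 fail=10; on 'b' 10 → fail=11;  out {1}∪∅={1}
  n8('acbb'): parent n7 fail=10; on 'b' 10 → fail=11;  out ∅∪∅=∅
  n9('acbbb'): parent n8 fail=11; on 'b' 11 → fail=12;  out {3}∪{4}={3,4}

Scan:
i=0 'c': node 0→1
i=1 'a': node 1→2  → match P0@[0:1],P2@[1:1]
i=2 'b': node 2→3
i=3 'b': node 3→4  → match P1@[0:3]
i=4 'c': node 4→1 (via fail)
i=5 'a': node 1→2  → match P0@[4:5],P2@[5:5]
i=6 'b': node 2→3
i=7 'b': node 3→4  → match P1@[4:7]
i=8 'b': node 4→12 (via fail)  → match P4@[6:8]
i=9 'c': node 12→1 (via fail)
i=10 'a': node 1→2  → match P0@[9:10],P2@[10:10]
i=11 'b': node 2→3
i=12 'b': node 3→4  → match P1@[9:12]
i=13 'a': node 4→5 (via fail)  → match P2@[13:13]
i=14 'c': node 5→6
i=15 'c': node 6→1 (via fail)
i=16 'a': node 1→2  → match P0@[15:16],P2@[16:16]
i=17 'b': node 2→3
i=18 'b': node 3→4  → match P1@[15:18]
i=19 'c': node 4→1 (via fail)
i=20 'a': node 1→2  → match P0@[19:20],P2@[20:20]
i=21 'b': node 2→3
i=22 'b': node 3→4  → match P1@[19:22]
i=23 'b': node 4→12 (via fail)  → match P4@[21:23]
i=24 'b': node 12→12 (via fail)  → match P4@[22:24]
i=25 'b': node 12→12 (via fail)  → match P4@[23:25]
i=26 'b': node 12→12 (via fail)  → match P4@[24:26]
i=27 'a': node 12→5 (via fail)  → match P2@[27:27]
i=28 'c': node 5→6
i=29 'a': node 6→2 (via fail)  → match P0@[28:29],P2@[29:29]
i=30 'c': node 2→6 (via fail)
i=31 'b': node 6→7
i=32 'b': node 7→8
i=33 'b': node 8→9  → match P3@[29:33],P4@[31:33]
i=34 'a': node 9→5 (via fail)  → match P2@[34:34]
i=35 'b': node 5→10 (via fail)
i=36 'b': node 10→11
i=37 'b': node 11→12  → match P4@[35:37]
i=38 'b': node 12→12 (via fail)  → match P4@[36:38]
i=39 'a': node 12→5 (via fail)  → match P2@[39:39]
i=40 'c': node 5→6
i=41 'b': node 6→7
i=42 'a': node 7→5 (via fail)  → match P2@[42:42]
i=43 'c': node 5→6
i=44 'b': node 6→7

Result: [[1,0],[1,2],[3,1],[5,0],[5,2],[7,1],[8,4],[10,0],[10,2],[12,1],[13,2],[16,0],[16,2],[18,1],[20,0],[20,2],[22,1],[23,4],[24,4],[25,4],[26,4],[27,2],[29,0],[29,2],[33,3],[33,4],[34,2],[37,4],[38,4],[39,2],[42,2]]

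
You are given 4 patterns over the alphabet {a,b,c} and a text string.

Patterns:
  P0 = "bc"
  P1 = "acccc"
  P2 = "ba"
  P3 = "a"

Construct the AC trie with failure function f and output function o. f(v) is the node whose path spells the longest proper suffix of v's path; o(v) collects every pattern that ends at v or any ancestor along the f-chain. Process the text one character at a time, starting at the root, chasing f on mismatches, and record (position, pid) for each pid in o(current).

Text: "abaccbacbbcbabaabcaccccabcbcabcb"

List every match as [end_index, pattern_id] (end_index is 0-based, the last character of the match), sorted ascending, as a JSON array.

Build automaton:
Trie (insert patterns):
  0='ε' goto a→3 b→1
  1='b' goto a→8 c→2
  2='bc' goto ·  [P0 ends]
  3='a' goto c→4  [P3 ends]
  4='ac' goto c→5
  5='acc' goto c→6
  6='accc' goto c→7
  7='acccc' goto ·  [P1 ends]
  8='ba' goto ·  [P2 ends]

Failure links (BFS by depth):
  n1('b'): parent n0 fail=0; on 'b' 0 → fail=0;  out ∅∪∅=∅
  n3('a'): parent n0 fail=0; on 'a' 0 → fail=0;  out {3}∪∅={3}
  n2('bc'): parent n1 fail=0; on 'c' 0 → fail=0;  out {0}∪∅={0}
  n4('ac'): parent n3 fail=0; on 'c' 0 → fail=0;  out ∅∪∅=∅
  n8('ba'): parent n1 fail=0; on 'a' 0 → fail=3;  out {2}∪{3}={2,3}
  n5('acc'): parent n4 fail=0; on 'c' 0 → fail=0;  out ∅∪∅=∅
  n6('accc'): parent n5 fail=0; on 'c' 0 → fail=0;  out ∅∪∅=∅
  n7('acccc'): parent n6 fail=0; on 'c' 0 → fail=0;  out {1}∪∅={1}

Run:
pos 0 'a': at 3  ** P3@[0:0]
pos 1 'b': at 1 (fail-walked)
pos 2 'a': at 8  ** P2@[1:2],P3@[2:2]
pos 3 'c': at 4 (fail-walked)
pos 4 'c': at 5
pos 5 'b': at 1 (fail-walked)
pos 6 'a': at 8  ** P2@[5:6],P3@[6:6]
pos 7 'c': at 4 (fail-walked)
pos 8 'b': at 1 (fail-walked)
pos 9 'b': at 1 (fail-walked)
pos 10 'c': at 2  ** P0@[9:10]
pos 11 'b': at 1 (fail-walked)
pos 12 'a': at 8  ** P2@[11:12],P3@[12:12]
pos 13 'b': at 1 (fail-walked)
pos 14 'a': at 8  ** P2@[13:14],P3@[14:14]
pos 15 'a': at 3 (fail-walked)  ** P3@[15:15]
pos 16 'b': at 1 (fail-walked)
pos 17 'c': at 2  ** P0@[16:17]
pos 18 'a': at 3 (fail-walked)  ** P3@[18:18]
pos 19 'c': at 4
pos 20 'c': at 5
pos 21 'c': at 6
pos 22 'c': at 7  ** P1@[18:22]
pos 23 'a': at 3 (fail-walked)  ** P3@[23:23]
pos 24 'b': at 1 (fail-walked)
pos 25 'c': at 2  ** P0@[24:25]
pos 26 'b': at 1 (fail-walked)
pos 27 'c': at 2  ** P0@[26:27]
pos 28 'a': at 3 (fail-walked)  ** P3@[28:28]
pos 29 'b': at 1 (fail-walked)
pos 30 'c': at 2  ** P0@[29:30]
pos 31 'b': at 1 (fail-walked)

Result: [[0,3],[2,2],[2,3],[6,2],[6,3],[10,0],[12,2],[12,3],[14,2],[14,3],[15,3],[17,0],[18,3],[22,1],[23,3],[25,0],[27,0],[28,3],[30,0]]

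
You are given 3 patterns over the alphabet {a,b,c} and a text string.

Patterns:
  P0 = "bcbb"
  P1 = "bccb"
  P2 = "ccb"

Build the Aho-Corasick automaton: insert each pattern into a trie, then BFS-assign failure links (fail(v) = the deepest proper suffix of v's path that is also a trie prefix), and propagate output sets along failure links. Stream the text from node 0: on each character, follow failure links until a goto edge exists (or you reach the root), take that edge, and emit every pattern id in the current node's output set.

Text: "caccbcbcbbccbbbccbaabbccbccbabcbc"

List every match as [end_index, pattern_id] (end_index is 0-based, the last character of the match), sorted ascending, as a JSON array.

Build automaton:
Trie nodes:
  0='ε' goto b→1 c→7
  1='b' goto c→2
  2='bc' goto b→3 c→5
  3='bcb' goto b→4
  4='bcbb' goto ·  [P0 ends]
  5='bcc' goto b→6
  6='bccb' goto ·  [P1 ends]
  7='c' goto c→8
  8='cc' goto b→9
  9='ccb' goto ·  [P2 ends]

Failure links (BFS by depth):
  fail(1) 'b': from fail(0)=0 chase 'b': 0 ⇒ 0;  out=∅∪out(0)=∅
  fail(7) 'c': from fail(0)=0 chase 'c': 0 ⇒ 0;  out=∅∪out(0)=∅
  fail(2) 'bc': from fail(1)=0 chase 'c': 0 ⇒ 7;  out=∅∪out(7)=∅
  fail(8) 'cc': from fail(7)=0 chase 'c': 0 ⇒ 7;  out=∅∪out(7)=∅
  fail(3) 'bcb': from fail(2)=7 chase 'b': 7→0 ⇒ 1;  out=∅∪out(1)=∅
  fail(5) 'bcc': from fail(2)=7 chase 'c': 7 ⇒ 8;  out=∅∪out(8)=∅
  fail(9) 'ccb': from fail(8)=7 chase 'b': 7→0 ⇒ 1;  out={2}∪out(1)={2}
  fail(4) 'bcbb': from fail(3)=1 chase 'b': 1→0 ⇒ 1;  out={0}∪out(1)={0}
  fail(6) 'bccb': from fail(5)=8 chase 'b': 8 ⇒ 9;  out={1}∪out(9)={1,2}

Scan:
i=0 'c': node 0→7
i=1 'a': node 7→0 ·f
i=2 'c': node 0→7
i=3 'c': node 7→8
i=4 'b': node 8→9  emit P2@[2:4]
i=5 'c': node 9→2 ·f
i=6 'b': node 2→3
i=7 'c': node 3→2 ·f
i=8 'b': node 2→3
i=9 'b': node 3→4  emit P0@[6:9]
i=10 'c': node 4→2 ·f
i=11 'c': node 2→5
i=12 'b': node 5→6  emit P1@[9:12],P2@[10:12]
i=13 'b': node 6→1 ·f
i=14 'b': node 1→1 ·f
i=15 'c': node 1→2
i=16 'c': node 2→5
i=17 'b': node 5→6  emit P1@[14:17],P2@[15:17]
i=18 'a': node 6→0 ·f
i=19 'a': node 0→0
i=20 'b': node 0→1
i=21 'b': node 1→1 ·f
i=22 'c': node 1→2
i=23 'c': node 2→5
i=24 'b': node 5→6  emit P1@[21:24],P2@[22:24]
i=25 'c': node 6→2 ·f
i=26 'c': node 2→5
i=27 'b': node 5→6  emit P1@[24:27],P2@[25:27]
i=28 'a': node 6→0 ·f
i=29 'b': node 0→1
i=30 'c': node 1→2
i=31 'b': node 2→3
i=32 'c': node 3→2 ·f

Result: [[4,2],[9,0],[12,1],[12,2],[17,1],[17,2],[24,1],[24,2],[27,1],[27,2]]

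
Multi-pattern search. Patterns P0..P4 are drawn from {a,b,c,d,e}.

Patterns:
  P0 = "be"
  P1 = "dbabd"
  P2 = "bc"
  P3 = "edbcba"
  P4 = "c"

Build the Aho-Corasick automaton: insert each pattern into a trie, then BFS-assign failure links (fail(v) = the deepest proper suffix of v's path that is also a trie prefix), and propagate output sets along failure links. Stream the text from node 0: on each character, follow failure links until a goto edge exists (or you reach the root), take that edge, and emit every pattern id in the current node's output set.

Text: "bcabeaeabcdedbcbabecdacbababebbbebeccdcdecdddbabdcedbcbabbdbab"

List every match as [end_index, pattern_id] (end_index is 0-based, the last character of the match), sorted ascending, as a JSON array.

Build automaton:
Trie (insert patterns):
  0='ε' goto b→1 c→15 d→3 e→9
  1='b' goto c→8 e→2
  2='be' goto ·  [P0 ends]
  3='d' goto b→4
  4='db' goto a→5
  5='dba' goto b→6
  6='dbab' goto d→7
  7='dbabd' goto ·  [P1 ends]
  8='bc' goto ·  [P2 ends]
  9='e' goto d→10
  10='ed' goto b→11
  11='edb' goto c→12
  12='edbc' goto b→13
  13='edbcb' goto a→14
  14='edbcba' goto ·  [P3 ends]
  15='c' goto ·  [P4 ends]

Failure links (BFS by depth):
  n1('b'): parent n0 fail=0; on 'b' 0 → fail=0;  out ∅∪∅=∅
  n3('d'): parent n0 fail=0; on 'd' 0 → fail=0;  out ∅∪∅=∅
  n9('e'): parent n0 fail=0; on 'e' 0 → fail=0;  out ∅∪∅=∅
  n15('c'): parent n0 fail=0; on 'c' 0 → fail=0;  out {4}∪∅={4}
  n2('be'): parent n1 fail=0; on 'e' 0 → fail=9;  out {0}∪∅={0}
  n4('db'): parent n3 fail=0; on 'b' 0 → fail=1;  out ∅∪∅=∅
  n8('bc'): parent n1 fail=0; on 'c' 0 → fail=15;  out {2}∪{4}={2,4}
  n10('ed'): parent n9 fail=0; on 'd' 0 → fail=3;  out ∅∪∅=∅
  n5('dba'): parent n4 fail=1; on 'a' 1→0 → fail=0;  out ∅∪∅=∅
  n11('edb'): parent n10 fail=3; on 'b' 3 → fail=4;  out ∅∪∅=∅
  n6('dbab'): parent n5 fail=0; on 'b' 0 → fail=1;  out ∅∪∅=∅
  n12('edbc'): parent n11 fail=4; on 'c' 4→1 → fail=8;  out ∅∪{2,4}={2,4}
  n7('dbabd'): parent n6 fail=1; on 'd' 1→0 → fail=3;  out {1}∪∅={1}
  n13('edbcb'): parent n12 fail=8; on 'b' 8→15→0 → fail=1;  out ∅∪∅=∅
  n14('edbcba'): parent n13 fail=1; on 'a' 1→0 → fail=0;  out {3}∪∅={3}

Text stream:
[0] read 'b'  n0⇒n1
[1] read 'c'  n1⇒n8  ** P2@[0:1],P4@[1:1]
[2] read 'a'  n8⇒n0 (fail-walked)
[3] read 'b'  n0⇒n1
[4] read 'e'  n1⇒n2  ** P0@[3:4]
[5] read 'a'  n2⇒n0 (fail-walked)
[6] read 'e'  n0⇒n9
[7] read 'a'  n9⇒n0 (fail-walked)
[8] read 'b'  n0⇒n1
[9] read 'c'  n1⇒n8  ** P2@[8:9],P4@[9:9]
[10] read 'd'  n8⇒n3 (fail-walked)
[11] read 'e'  n3⇒n9 (fail-walked)
[12] read 'd'  n9⇒n10
[13] read 'b'  n10⇒n11
[14] read 'c'  n11⇒n12  ** P2@[13:14],P4@[14:14]
[15] read 'b'  n12⇒n13
[16] read 'a'  n13⇒n14  ** P3@[11:16]
[17] read 'b'  n14⇒n1 (fail-walked)
[18] read 'e'  n1⇒n2  ** P0@[17:18]
[19] read 'c'  n2⇒n15 (fail-walked)  ** P4@[19:19]
[20] read 'd'  n15⇒n3 (fail-walked)
[21] read 'a'  n3⇒n0 (fail-walked)
[22] read 'c'  n0⇒n15  ** P4@[22:22]
[23] read 'b'  n15⇒n1 (fail-walked)
[24] read 'a'  n1⇒n0 (fail-walked)
[25] read 'b'  n0⇒n1
[26] read 'a'  n1⇒n0 (fail-walked)
[27] read 'b'  n0⇒n1
[28] read 'e'  n1⇒n2  ** P0@[27:28]
[29] read 'b'  n2⇒n1 (fail-walked)
[30] read 'b'  n1⇒n1 (fail-walked)
[31] read 'b'  n1⇒n1 (fail-walked)
[32] read 'e'  n1⇒n2  ** P0@[31:32]
[33] read 'b'  n2⇒n1 (fail-walked)
[34] read 'e'  n1⇒n2  ** P0@[33:34]
[35] read 'c'  n2⇒n15 (fail-walked)  ** P4@[35:35]
[36] read 'c'  n15⇒n15 (fail-walked)  ** P4@[36:36]
[37] read 'd'  n15⇒n3 (fail-walked)
[38] read 'c'  n3⇒n15 (fail-walked)  ** P4@[38:38]
[39] read 'd'  n15⇒n3 (fail-walked)
[40] read 'e'  n3⇒n9 (fail-walked)
[41] read 'c'  n9⇒n15 (fail-walked)  ** P4@[41:41]
[42] read 'd'  n15⇒n3 (fail-walked)
[43] read 'd'  n3⇒n3 (fail-walked)
[44] read 'd'  n3⇒n3 (fail-walked)
[45] read 'b'  n3⇒n4
[46] read 'a'  n4⇒n5
[47] read 'b'  n5⇒n6
[48] read 'd'  n6⇒n7  ** P1@[44:48]
[49] read 'c'  n7⇒n15 (fail-walked)  ** P4@[49:49]
[50] read 'e'  n15⇒n9 (fail-walked)
[51] read 'd'  n9⇒n10
[52] read 'b'  n10⇒n11
[53] read 'c'  n11⇒n12  ** P2@[52:53],P4@[53:53]
[54] read 'b'  n12⇒n13
[55] read 'a'  n13⇒n14  ** P3@[50:55]
[56] read 'b'  n14⇒n1 (fail-walked)
[57] read 'b'  n1⇒n1 (fail-walked)
[58] read 'd'  n1⇒n3 (fail-walked)
[59] read 'b'  n3⇒n4
[60] read 'a'  n4⇒n5
[61] read 'b'  n5⇒n6

Result: [[1,2],[1,4],[4,0],[9,2],[9,4],[14,2],[14,4],[16,3],[18,0],[19,4],[22,4],[28,0],[32,0],[34,0],[35,4],[36,4],[38,4],[41,4],[48,1],[49,4],[53,2],[53,4],[55,3]]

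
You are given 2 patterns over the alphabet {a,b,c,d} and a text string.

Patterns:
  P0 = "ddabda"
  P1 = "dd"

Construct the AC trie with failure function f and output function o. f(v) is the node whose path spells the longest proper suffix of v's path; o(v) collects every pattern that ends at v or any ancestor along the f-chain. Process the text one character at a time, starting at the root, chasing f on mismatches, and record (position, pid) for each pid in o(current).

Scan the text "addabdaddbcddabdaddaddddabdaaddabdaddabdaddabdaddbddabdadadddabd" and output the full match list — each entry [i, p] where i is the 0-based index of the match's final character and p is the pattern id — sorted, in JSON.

Build automaton:
Trie nodes:
  n0 'ε': d→1
  n1 'd': d→2
  n2 'dd': a→3  ←P1
  n3 'dda': b→4
  n4 'ddab': d→5
  n5 'ddabd': a→6
  n6 'ddabda': ·  ←P0

BFS fail/out derivation:
  fail(1) 'd': from fail(0)=0 chase 'd': 0 ⇒ 0;  out=∅∪out(0)=∅
  fail(2) 'dd': from fail(1)=0 chase 'd': 0 ⇒ 1;  out={1}∪out(1)={1}
  fail(3) 'dda': from fail(2)=1 chase 'a': 1→0 ⇒ 0;  out=∅∪out(0)=∅
  fail(4) 'ddab': from fail(3)=0 chase 'b': 0 ⇒ 0;  out=∅∪out(0)=∅
  fail(5) 'ddabd': from fail(4)=0 chase 'd': 0 ⇒ 1;  out=∅∪out(1)=∅
  fail(6) 'ddabda': from fail(5)=1 chase 'a': 1→0 ⇒ 0;  out={0}∪out(0)={0}

Text stream:
[0] read 'a'  n0⇒n0
[1] read 'd'  n0⇒n1
[2] read 'd'  n1⇒n2  emit P1@[1:2]
[3] read 'a'  n2⇒n3
[4] read 'b'  n3⇒n4
[5] read 'd'  n4⇒n5
[6] read 'a'  n5⇒n6  emit P0@[1:6]
[7] read 'd'  n6⇒n1 ·f
[8] read 'd'  n1⇒n2  emit P1@[7:8]
[9] read 'b'  n2⇒n0 ·f
[10] read 'c'  n0⇒n0
[11] read 'd'  n0⇒n1
[12] read 'd'  n1⇒n2  emit P1@[11:12]
[13] read 'a'  n2⇒n3
[14] read 'b'  n3⇒n4
[15] read 'd'  n4⇒n5
[16] read 'a'  n5⇒n6  emit P0@[11:16]
[17] read 'd'  n6⇒n1 ·f
[18] read 'd'  n1⇒n2  emit P1@[17:18]
[19] read 'a'  n2⇒n3
[20] read 'd'  n3⇒n1 ·f
[21] read 'd'  n1⇒n2  emit P1@[20:21]
[22] read 'd'  n2⇒n2 ·f  emit P1@[21:22]
[23] read 'd'  n2⇒n2 ·f  emit P1@[22:23]
[24] read 'a'  n2⇒n3
[25] read 'b'  n3⇒n4
[26] read 'd'  n4⇒n5
[27] read 'a'  n5⇒n6  emit P0@[22:27]
[28] read 'a'  n6⇒n0 ·f
[29] read 'd'  n0⇒n1
[30] read 'd'  n1⇒n2  emit P1@[29:30]
[31] read 'a'  n2⇒n3
[32] read 'b'  n3⇒n4
[33] read 'd'  n4⇒n5
[34] read 'a'  n5⇒n6  emit P0@[29:34]
[35] read 'd'  n6⇒n1 ·f
[36] read 'd'  n1⇒n2  emit P1@[35:36]
[37] read 'a'  n2⇒n3
[38] read 'b'  n3⇒n4
[39] read 'd'  n4⇒n5
[40] read 'a'  n5⇒n6  emit P0@[35:40]
[41] read 'd'  n6⇒n1 ·f
[42] read 'd'  n1⇒n2  emit P1@[41:42]
[43] read 'a'  n2⇒n3
[44] read 'b'  n3⇒n4
[45] read 'd'  n4⇒n5
[46] read 'a'  n5⇒n6  emit P0@[41:46]
[47] read 'd'  n6⇒n1 ·f
[48] read 'd'  n1⇒n2  emit P1@[47:48]
[49] read 'b'  n2⇒n0 ·f
[50] read 'd'  n0⇒n1
[51] read 'd'  n1⇒n2  emit P1@[50:51]
[52] read 'a'  n2⇒n3
[53] read 'b'  n3⇒n4
[54] read 'd'  n4⇒n5
[55] read 'a'  n5⇒n6  emit P0@[50:55]
[56] read 'd'  n6⇒n1 ·f
[57] read 'a'  n1⇒n0 ·f
[58] read 'd'  n0⇒n1
[59] read 'd'  n1⇒n2  emit P1@[58:59]
[60] read 'd'  n2⇒n2 ·f  emit P1@[59:60]
[61] read 'a'  n2⇒n3
[62] read 'b'  n3⇒n4
[63] read 'd'  n4⇒n5

Result: [[2,1],[6,0],[8,1],[12,1],[16,0],[18,1],[21,1],[22,1],[23,1],[27,0],[30,1],[34,0],[36,1],[40,0],[42,1],[46,0],[48,1],[51,1],[55,0],[59,1],[60,1]]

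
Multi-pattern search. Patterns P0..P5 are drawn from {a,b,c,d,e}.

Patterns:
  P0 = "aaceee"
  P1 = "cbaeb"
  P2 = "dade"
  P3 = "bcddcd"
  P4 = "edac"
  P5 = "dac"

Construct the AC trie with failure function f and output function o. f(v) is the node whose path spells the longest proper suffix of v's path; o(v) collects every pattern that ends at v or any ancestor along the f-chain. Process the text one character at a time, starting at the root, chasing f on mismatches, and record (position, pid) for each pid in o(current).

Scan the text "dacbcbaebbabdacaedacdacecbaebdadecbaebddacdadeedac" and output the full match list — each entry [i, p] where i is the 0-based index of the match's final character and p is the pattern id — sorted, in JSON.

Build automaton:
Trie (insert patterns):
  0='ε' goto a→1 b→16 c→7 d→12 e→22
  1='a' goto a→2
  2='aa' goto c→3
  3='aac' goto e→4
  4='aace' goto e→5
  5='aacee' goto e→6
  6='aaceee' goto ·  [P0 ends]
  7='c' goto b→8
  8='cb' goto a→9
  9='cba' goto e→10
  10='cbae' goto b→11
  11='cbaeb' goto ·  [P1 ends]
  12='d' goto a→13
  13='da' goto c→26 d→14
  14='dad' goto e→15
  15='dade' goto ·  [P2 ends]
  16='b' goto c→17
  17='bc' goto d→18
  18='bcd' goto d→19
  19='bcdd' goto c→20
  20='bcddc' goto d→21
  21='bcddcd' goto ·  [P3 ends]
  22='e' goto d→23
  23='ed' goto a→24
  24='eda' goto c→25
  25='edac' goto ·  [P4 ends]
  26='dac' goto ·  [P5 ends]

Failure links (BFS by depth):
  n1('a'): parent n0 fail=0; on 'a' 0 → fail=0;  out ∅∪∅=∅
  n7('c'): parent n0 fail=0; on 'c' 0 → fail=0;  out ∅∪∅=∅
  n12('d'): parent n0 fail=0; on 'd' 0 → fail=0;  out ∅∪∅=∅
  n16('b'): parent n0 fail=0; on 'b' 0 → fail=0;  out ∅∪∅=∅
  n22('e'): parent n0 fail=0; on 'e' 0 → fail=0;  out ∅∪∅=∅
  n2('aa'): parent n1 fail=0; on 'a' 0 → fail=1;  out ∅∪∅=∅
  n8('cb'): parent n7 fail=0; on 'b' 0 → fail=16;  out ∅∪∅=∅
  n13('da'): parent n12 fail=0; on 'a' 0 → fail=1;  out ∅∪∅=∅
  n17('bc'): parent n16 fail=0; on 'c' 0 → fail=7;  out ∅∪∅=∅
  n23('ed'): parent n22 fail=0; on 'd' 0 → fail=12;  out ∅∪∅=∅
  n3('aac'): parent n2 fail=1; on 'c' 1→0 → fail=7;  out ∅∪∅=∅
  n9('cba'): parent n8 fail=16; on 'a' 16→0 → fail=1;  out ∅∪∅=∅
  n14('dad'): parent n13 fail=1; on 'd' 1→0 → fail=12;  out ∅∪∅=∅
  n18('bcd'): parent n17 fail=7; on 'd' 7→0 → fail=12;  out ∅∪∅=∅
  n24('eda'): parent n23 fail=12; on 'a' 12 → fail=13;  out ∅∪∅=∅
  n26('dac'): parent n13 fail=1; on 'c' 1→0 → fail=7;  out {5}∪∅={5}
  n4('aace'): parent n3 fail=7; on 'e' 7→0 → fail=22;  out ∅∪∅=∅
  n10('cbae'): parent n9 fail=1; on 'e' 1→0 → fail=22;  out ∅∪∅=∅
  n15('dade'): parent n14 fail=12; on 'e' 12→0 → fail=22;  out {2}∪∅={2}
  n19('bcdd'): parent n18 fail=12; on 'd' 12→0 → fail=12;  out ∅∪∅=∅
  n25('edac'): parent n24 fail=13; on 'c' 13 → fail=26;  out {4}∪{5}={4,5}
  n5('aacee'): parent n4 fail=22; on 'e' 22→0 → fail=22;  out ∅∪∅=∅
  n11('cbaeb'): parent n10 fail=22; on 'b' 22→0 → fail=16;  out {1}∪∅={1}
  n20('bcddc'): parent n19 fail=12; on 'c' 12→0 → fail=7;  out ∅∪∅=∅
  n6('aaceee'): parent n5 fail=22; on 'e' 22→0 → fail=22;  out {0}∪∅={0}
  n21('bcddcd'): parent n20 fail=7; on 'd' 7→0 → fail=12;  out {3}∪∅={3}

Scan:
pos 0 'd': at 12
pos 1 'a': at 13
pos 2 'c': at 26  → match P5@[0:2]
pos 3 'b': at 8 (fail-walked)
pos 4 'c': at 17 (fail-walked)
pos 5 'b': at 8 (fail-walked)
pos 6 'a': at 9
pos 7 'e': at 10
pos 8 'b': at 11  → match P1@[4:8]
pos 9 'b': at 16 (fail-walked)
pos 10 'a': at 1 (fail-walked)
pos 11 'b': at 16 (fail-walked)
pos 12 'd': at 12 (fail-walked)
pos 13 'a': at 13
pos 14 'c': at 26  → match P5@[12:14]
pos 15 'a': at 1 (fail-walked)
pos 16 'e': at 22 (fail-walked)
pos 17 'd': at 23
pos 18 'a': at 24
pos 19 'c': at 25  → match P4@[16:19],P5@[17:19]
pos 20 'd': at 12 (fail-walked)
pos 21 'a': at 13
pos 22 'c': at 26  → match P5@[20:22]
pos 23 'e': at 22 (fail-walked)
pos 24 'c': at 7 (fail-walked)
pos 25 'b': at 8
pos 26 'a': at 9
pos 27 'e': at 10
pos 28 'b': at 11  → match P1@[24:28]
pos 29 'd': at 12 (fail-walked)
pos 30 'a': at 13
pos 31 'd': at 14
pos 32 'e': at 15  → match P2@[29:32]
pos 33 'c': at 7 (fail-walked)
pos 34 'b': at 8
pos 35 'a': at 9
pos 36 'e': at 10
pos 37 'b': at 11  → match P1@[33:37]
pos 38 'd': at 12 (fail-walked)
pos 39 'd': at 12 (fail-walked)
pos 40 'a': at 13
pos 41 'c': at 26  → match P5@[39:41]
pos 42 'd': at 12 (fail-walked)
pos 43 'a': at 13
pos 44 'd': at 14
pos 45 'e': at 15  → match P2@[42:45]
pos 46 'e': at 22 (fail-walked)
pos 47 'd': at 23
pos 48 'a': at 24
pos 49 'c': at 25  → match P4@[46:49],P5@[47:49]

Matches: [[2,5],[8,1],[14,5],[19,4],[19,5],[22,5],[28,1],[32,2],[37,1],[41,5],[45,2],[49,4],[49,5]]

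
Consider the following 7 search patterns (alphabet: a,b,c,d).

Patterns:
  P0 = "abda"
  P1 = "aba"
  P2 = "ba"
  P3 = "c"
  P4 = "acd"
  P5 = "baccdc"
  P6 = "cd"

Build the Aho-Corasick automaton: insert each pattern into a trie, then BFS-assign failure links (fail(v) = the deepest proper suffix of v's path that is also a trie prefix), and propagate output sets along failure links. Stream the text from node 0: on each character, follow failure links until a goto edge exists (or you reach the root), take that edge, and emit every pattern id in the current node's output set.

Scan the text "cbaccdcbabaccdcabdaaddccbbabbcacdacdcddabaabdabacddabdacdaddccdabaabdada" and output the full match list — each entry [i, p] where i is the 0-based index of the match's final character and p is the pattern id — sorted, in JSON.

Build automaton:
Trie (insert patterns):
  0='ε' goto a→1 b→6 c→8
  1='a' goto b→2 c→9
  2='ab' goto a→5 d→3
  3='abd' goto a→4
  4='abda' goto ·  [P0 ends]
  5='aba' goto ·  [P1 ends]
  6='b' goto a→7
  7='ba' goto c→11  [P2 ends]
  8='c' goto d→15  [P3 ends]
  9='ac' goto d→10
  10='acd' goto ·  [P4 ends]
  11='bac' goto c→12
  12='bacc' goto d→13
  13='baccd' goto c→14
  14='baccdc' goto ·  [P5 ends]
  15='cd' goto ·  [P6 ends]

BFS fail/out derivation:
  n1('a'): parent n0 fail=0; on 'a' 0 → fail=0;  out ∅∪∅=∅
  n6('b'): parent n0 fail=0; on 'b' 0 → fail=0;  out ∅∪∅=∅
  n8('c'): parent n0 fail=0; on 'c' 0 → fail=0;  out {3}∪∅={3}
  n2('ab'): parent n1 fail=0; on 'b' 0 → fail=6;  out ∅∪∅=∅
  n7('ba'): parent n6 fail=0; on 'a' 0 → fail=1;  out {2}∪∅={2}
  n9('ac'): parent n1 fail=0; on 'c' 0 → fail=8;  out ∅∪{3}={3}
  n15('cd'): parent n8 fail=0; on 'd' 0 → fail=0;  out {6}∪∅={6}
  n3('abd'): parent n2 fail=6; on 'd' 6→0 → fail=0;  out ∅∪∅=∅
  n5('aba'): parent n2 fail=6; on 'a' 6 → fail=7;  out {1}∪{2}={1,2}
  n10('acd'): parent n9 fail=8; on 'd' 8 → fail=15;  out {4}∪{6}={4,6}
  n11('bac'): parent n7 fail=1; on 'c' 1 → fail=9;  out ∅∪{3}={3}
  n4('abda'): parent n3 fail=0; on 'a' 0 → fail=1;  out {0}∪∅={0}
  n12('bacc'): parent n11 fail=9; on 'c' 9→8→0 → fail=8;  out ∅∪{3}={3}
  n13('baccd'): parent n12 fail=8; on 'd' 8 → fail=15;  out ∅∪{6}={6}
  n14('baccdc'): parent n13 fail=15; on 'c' 15→0 → fail=8;  out {5}∪{3}={3,5}

Text stream:
pos 0 'c': at 8  ** P3@[0:0]
pos 1 'b': at 6 (via fail)
pos 2 'a': at 7  ** P2@[1:2]
pos 3 'c': at 11  ** P3@[3:3]
pos 4 'c': at 12  ** P3@[4:4]
pos 5 'd': at 13  ** P6@[4:5]
pos 6 'c': at 14  ** P3@[6:6],P5@[1:6]
pos 7 'b': at 6 (via fail)
pos 8 'a': at 7  ** P2@[7:8]
pos 9 'b': at 2 (via fail)
pos 10 'a': at 5  ** P1@[8:10],P2@[9:10]
pos 11 'c': at 11 (via fail)  ** P3@[11:11]
pos 12 'c': at 12  ** P3@[12:12]
pos 13 'd': at 13  ** P6@[12:13]
pos 14 'c': at 14  ** P3@[14:14],P5@[9:14]
pos 15 'a': at 1 (via fail)
pos 16 'b': at 2
pos 17 'd': at 3
pos 18 'a': at 4  ** P0@[15:18]
pos 19 'a': at 1 (via fail)
pos 20 'd': at 0 (via fail)
pos 21 'd': at 0
pos 22 'c': at 8  ** P3@[22:22]
pos 23 'c': at 8 (via fail)  ** P3@[23:23]
pos 24 'b': at 6 (via fail)
pos 25 'b': at 6 (via fail)
pos 26 'a': at 7  ** P2@[25:26]
pos 27 'b': at 2 (via fail)
pos 28 'b': at 6 (via fail)
pos 29 'c': at 8 (via fail)  ** P3@[29:29]
pos 30 'a': at 1 (via fail)
pos 31 'c': at 9  ** P3@[31:31]
pos 32 'd': at 10  ** P4@[30:32],P6@[31:32]
pos 33 'a': at 1 (via fail)
pos 34 'c': at 9  ** P3@[34:34]
pos 35 'd': at 10  ** P4@[33:35],P6@[34:35]
pos 36 'c': at 8 (via fail)  ** P3@[36:36]
pos 37 'd': at 15  ** P6@[36:37]
pos 38 'd': at 0 (via fail)
pos 39 'a': at 1
pos 40 'b': at 2
pos 41 'a': at 5  ** P1@[39:41],P2@[40:41]
pos 42 'a': at 1 (via fail)
pos 43 'b': at 2
pos 44 'd': at 3
pos 45 'a': at 4  ** P0@[42:45]
pos 46 'b': at 2 (via fail)
pos 47 'a': at 5  ** P1@[45:47],P2@[46:47]
pos 48 'c': at 11 (via fail)  ** P3@[48:48]
pos 49 'd': at 10 (via fail)  ** P4@[47:49],P6@[48:49]
pos 50 'd': at 0 (via fail)
pos 51 'a': at 1
pos 52 'b': at 2
pos 53 'd': at 3
pos 54 'a': at 4  ** P0@[51:54]
pos 55 'c': at 9 (via fail)  ** P3@[55:55]
pos 56 'd': at 10  ** P4@[54:56],P6@[55:56]
pos 57 'a': at 1 (via fail)
pos 58 'd': at 0 (via fail)
pos 59 'd': at 0
pos 60 'c': at 8  ** P3@[60:60]
pos 61 'c': at 8 (via fail)  ** P3@[61:61]
pos 62 'd': at 15  ** P6@[61:62]
pos 63 'a': at 1 (via fail)
pos 64 'b': at 2
pos 65 'a': at 5  ** P1@[63:65],P2@[64:65]
pos 66 'a': at 1 (via fail)
pos 67 'b': at 2
pos 68 'd': at 3
pos 69 'a': at 4  ** P0@[66:69]
pos 70 'd': at 0 (via fail)
pos 71 'a': at 1

Result: [[0,3],[2,2],[3,3],[4,3],[5,6],[6,3],[6,5],[8,2],[10,1],[10,2],[11,3],[12,3],[13,6],[14,3],[14,5],[18,0],[22,3],[23,3],[26,2],[29,3],[31,3],[32,4],[32,6],[34,3],[35,4],[35,6],[36,3],[37,6],[41,1],[41,2],[45,0],[47,1],[47,2],[48,3],[49,4],[49,6],[54,0],[55,3],[56,4],[56,6],[60,3],[61,3],[62,6],[65,1],[65,2],[69,0]]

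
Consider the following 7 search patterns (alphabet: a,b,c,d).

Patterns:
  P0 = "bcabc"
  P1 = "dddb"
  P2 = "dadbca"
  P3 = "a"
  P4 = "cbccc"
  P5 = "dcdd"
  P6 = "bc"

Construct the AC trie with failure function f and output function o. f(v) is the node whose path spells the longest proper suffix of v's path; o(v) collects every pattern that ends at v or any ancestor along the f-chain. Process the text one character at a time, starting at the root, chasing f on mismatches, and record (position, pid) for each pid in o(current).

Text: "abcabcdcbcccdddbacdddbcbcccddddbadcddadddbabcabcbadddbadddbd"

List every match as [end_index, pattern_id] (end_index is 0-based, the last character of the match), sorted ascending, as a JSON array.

Build:
Trie (insert patterns):
  n0 'ε': a→15 b→1 c→16 d→6
  n1 'b': c→2
  n2 'bc': a→3  ←P6
  n3 'bca': b→4
  n4 'bcab': c→5
  n5 'bcabc': ·  ←P0
  n6 'd': a→10 c→21 d→7
  n7 'dd': d→8
  n8 'ddd': b→9
  n9 'dddb': ·  ←P1
  n10 'da': d→11
  n11 'dad': b→12
  n12 'dadb': c→13
  n13 'dadbc': a→14
  n14 'dadbca': ·  ←P2
  n15 'a': ·  ←P3
  n16 'c': b→17
  n17 'cb': c→18
  n18 'cbc': c→19
  n19 'cbcc': c→20
  n20 'cbccc': ·  ←P4
  n21 'dc': d→22
  n22 'dcd': d→23
  n23 'dcdd': ·  ←P5

Failure links (BFS by depth):
  fail(1) 'b': from fail(0)=0 chase 'b': 0 ⇒ 0;  out=∅∪out(0)=∅
  fail(6) 'd': from fail(0)=0 chase 'd': 0 ⇒ 0;  out=∅∪out(0)=∅
  fail(15) 'a': from fail(0)=0 chase 'a': 0 ⇒ 0;  out={3}∪out(0)={3}
  fail(16) 'c': from fail(0)=0 chase 'c': 0 ⇒ 0;  out=∅∪out(0)=∅
  fail(2) 'bc': from fail(1)=0 chase 'c': 0 ⇒ 16;  out={6}∪out(16)={6}
  fail(7) 'dd': from fail(6)=0 chase 'd': 0 ⇒ 6;  out=∅∪out(6)=∅
  fail(10) 'da': from fail(6)=0 chase 'a': 0 ⇒ 15;  out=∅∪out(15)={3}
  fail(17) 'cb': from fail(16)=0 chase 'b': 0 ⇒ 1;  out=∅∪out(1)=∅
  fail(21) 'dc': from fail(6)=0 chase 'c': 0 ⇒ 16;  out=∅∪out(16)=∅
  fail(3) 'bca': from fail(2)=16 chase 'a': 16→0 ⇒ 15;  out=∅∪out(15)={3}
  fail(8) 'ddd': from fail(7)=6 chase 'd': 6 ⇒ 7;  out=∅∪out(7)=∅
  fail(11) 'dad': from fail(10)=15 chase 'd': 15→0 ⇒ 6;  out=∅∪out(6)=∅
  fail(18) 'cbc': from fail(17)=1 chase 'c': 1 ⇒ 2;  out=∅∪out(2)={6}
  fail(22) 'dcd': from fail(21)=16 chase 'd': 16→0 ⇒ 6;  out=∅∪out(6)=∅
  fail(4) 'bcab': from fail(3)=15 chase 'b': 15→0 ⇒ 1;  out=∅∪out(1)=∅
  fail(9) 'dddb': from fail(8)=7 chase 'b': 7→6→0 ⇒ 1;  out={1}∪out(1)={1}
  fail(12) 'dadb': from fail(11)=6 chase 'b': 6→0 ⇒ 1;  out=∅∪out(1)=∅
  fail(19) 'cbcc': from fail(18)=2 chase 'c': 2→16→0 ⇒ 16;  out=∅∪out(16)=∅
  fail(23) 'dcdd': from fail(22)=6 chase 'd': 6 ⇒ 7;  out={5}∪out(7)={5}
  fail(5) 'bcabc': from fail(4)=1 chase 'c': 1 ⇒ 2;  out={0}∪out(2)={0,6}
  fail(13) 'dadbc': from fail(12)=1 chase 'c': 1 ⇒ 2;  out=∅∪out(2)={6}
  fail(20) 'cbccc': from fail(19)=16 chase 'c': 16→0 ⇒ 16;  out={4}∪out(16)={4}
  fail(14) 'dadbca': from fail(13)=2 chase 'a': 2 ⇒ 3;  out={2}∪out(3)={2,3}

Scan:
pos 0 'a': at 15  emit P3@[0:0]
pos 1 'b': at 1 (via fail)
pos 2 'c': at 2  emit P6@[1:2]
pos 3 'a': at 3  emit P3@[3:3]
pos 4 'b': at 4
pos 5 'c': at 5  emit P0@[1:5],P6@[4:5]
pos 6 'd': at 6 (via fail)
pos 7 'c': at 21
pos 8 'b': at 17 (via fail)
pos 9 'c': at 18  emit P6@[8:9]
pos 10 'c': at 19
pos 11 'c': at 20  emit P4@[7:11]
pos 12 'd': at 6 (via fail)
pos 13 'd': at 7
pos 14 'd': at 8
pos 15 'b': at 9  emit P1@[12:15]
pos 16 'a': at 15 (via fail)  emit P3@[16:16]
pos 17 'c': at 16 (via fail)
pos 18 'd': at 6 (via fail)
pos 19 'd': at 7
pos 20 'd': at 8
pos 21 'b': at 9  emit P1@[18:21]
pos 22 'c': at 2 (via fail)  emit P6@[21:22]
pos 23 'b': at 17 (via fail)
pos 24 'c': at 18  emit P6@[23:24]
pos 25 'c': at 19
pos 26 'c': at 20  emit P4@[22:26]
pos 27 'd': at 6 (via fail)
pos 28 'd': at 7
pos 29 'd': at 8
pos 30 'd': at 8 (via fail)
pos 31 'b': at 9  emit P1@[28:31]
pos 32 'a': at 15 (via fail)  emit P3@[32:32]
pos 33 'd': at 6 (via fail)
pos 34 'c': at 21
pos 35 'd': at 22
pos 36 'd': at 23  emit P5@[33:36]
pos 37 'a': at 10 (via fail)  emit P3@[37:37]
pos 38 'd': at 11
pos 39 'd': at 7 (via fail)
pos 40 'd': at 8
pos 41 'b': at 9  emit P1@[38:41]
pos 42 'a': at 15 (via fail)  emit P3@[42:42]
pos 43 'b': at 1 (via fail)
pos 44 'c': at 2  emit P6@[43:44]
pos 45 'a': at 3  emit P3@[45:45]
pos 46 'b': at 4
pos 47 'c': at 5  emit P0@[43:47],P6@[46:47]
pos 48 'b': at 17 (via fail)
pos 49 'a': at 15 (via fail)  emit P3@[49:49]
pos 50 'd': at 6 (via fail)
pos 51 'd': at 7
pos 52 'd': at 8
pos 53 'b': at 9  emit P1@[50:53]
pos 54 'a': at 15 (via fail)  emit P3@[54:54]
pos 55 'd': at 6 (via fail)
pos 56 'd': at 7
pos 57 'd': at 8
pos 58 'b': at 9  emit P1@[55:58]
pos 59 'd': at 6 (via fail)

Result: [[0,3],[2,6],[3,3],[5,0],[5,6],[9,6],[11,4],[15,1],[16,3],[21,1],[22,6],[24,6],[26,4],[31,1],[32,3],[36,5],[37,3],[41,1],[42,3],[44,6],[45,3],[47,0],[47,6],[49,3],[53,1],[54,3],[58,1]]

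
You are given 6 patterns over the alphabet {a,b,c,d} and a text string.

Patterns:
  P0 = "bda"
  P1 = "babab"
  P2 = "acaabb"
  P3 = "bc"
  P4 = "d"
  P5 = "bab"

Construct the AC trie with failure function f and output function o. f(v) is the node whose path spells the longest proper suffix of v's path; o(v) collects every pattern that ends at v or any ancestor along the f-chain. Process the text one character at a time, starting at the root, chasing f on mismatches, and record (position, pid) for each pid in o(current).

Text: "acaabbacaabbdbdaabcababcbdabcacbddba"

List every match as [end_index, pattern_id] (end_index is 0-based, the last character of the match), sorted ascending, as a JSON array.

Build:
Trie (insert patterns):
  0='ε' goto a→8 b→1 d→15
  1='b' goto a→4 c→14 d→2
  2='bd' goto a→3
  3='bda' goto ·  ←P0
  4='ba' goto b→5
  5='bab' goto a→6  ←P5
  6='baba' goto b→7
  7='babab' goto ·  ←P1
  8='a' goto c→9
  9='ac' goto a→10
  10='aca' goto a→11
  11='acaa' goto b→12
  12='acaab' goto b→13
  13='acaabb' goto ·  ←P2
  14='bc' goto ·  ←P3
  15='d' goto ·  ←P4

Failure links (BFS by depth):
  n1('b'): parent n0 fail=0; on 'b' 0 → fail=0;  out ∅∪∅=∅
  n8('a'): parent n0 fail=0; on 'a' 0 → fail=0;  out ∅∪∅=∅
  n15('d'): parent n0 fail=0; on 'd' 0 → fail=0;  out {4}∪∅={4}
  n2('bd'): parent n1 fail=0; on 'd' 0 → fail=15;  out ∅∪{4}={4}
  n4('ba'): parent n1 fail=0; on 'a' 0 → fail=8;  out ∅∪∅=∅
  n9('ac'): parent n8 fail=0; on 'c' 0 → fail=0;  out ∅∪∅=∅
  n14('bc'): parent n1 fail=0; on 'c' 0 → fail=0;  out {3}∪∅={3}
  n3('bda'): parent n2 fail=15; on 'a' 15→0 → fail=8;  out {0}∪∅={0}
  n5('bab'): parent n4 fail=8; on 'b' 8→0 → fail=1;  out {5}∪∅={5}
  n10('aca'): parent n9 fail=0; on 'a' 0 → fail=8;  out ∅∪∅=∅
  n6('baba'): parent n5 fail=1; on 'a' 1 → fail=4;  out ∅∪∅=∅
  n11('acaa'): parent n10 fail=8; on 'a' 8→0 → fail=8;  out ∅∪∅=∅
  n7('babab'): parent n6 fail=4; on 'b' 4 → fail=5;  out {1}∪{5}={1,5}
  n12('acaab'): parent n11 fail=8; on 'b' 8→0 → fail=1;  out ∅∪∅=∅
  n13('acaabb'): parent n12 fail=1; on 'b' 1→0 → fail=1;  out {2}∪∅={2}

Scan:
i=0 'a': node 0→8
i=1 'c': node 8→9
i=2 'a': node 9→10
i=3 'a': node 10→11
i=4 'b': node 11→12
i=5 'b': node 12→13  ** P2@[0:5]
i=6 'a': node 13→4 (fail-walked)
i=7 'c': node 4→9 (fail-walked)
i=8 'a': node 9→10
i=9 'a': node 10→11
i=10 'b': node 11→12
i=11 'b': node 12→13  ** P2@[6:11]
i=12 'd': node 13→2 (fail-walked)  ** P4@[12:12]
i=13 'b': node 2→1 (fail-walked)
i=14 'd': node 1→2  ** P4@[14:14]
i=15 'a': node 2→3  ** P0@[13:15]
i=16 'a': node 3→8 (fail-walked)
i=17 'b': node 8→1 (fail-walked)
i=18 'c': node 1→14  ** P3@[17:18]
i=19 'a': node 14→8 (fail-walked)
i=20 'b': node 8→1 (fail-walked)
i=21 'a': node 1→4
i=22 'b': node 4→5  ** P5@[20:22]
i=23 'c': node 5→14 (fail-walked)  ** P3@[22:23]
i=24 'b': node 14→1 (fail-walked)
i=25 'd': node 1→2  ** P4@[25:25]
i=26 'a': node 2→3  ** P0@[24:26]
i=27 'b': node 3→1 (fail-walked)
i=28 'c': node 1→14  ** P3@[27:28]
i=29 'a': node 14→8 (fail-walked)
i=30 'c': node 8→9
i=31 'b': node 9→1 (fail-walked)
i=32 'd': node 1→2  ** P4@[32:32]
i=33 'd': node 2→15 (fail-walked)  ** P4@[33:33]
i=34 'b': node 15→1 (fail-walked)
i=35 'a': node 1→4

Result: [[5,2],[11,2],[12,4],[14,4],[15,0],[18,3],[22,5],[23,3],[25,4],[26,0],[28,3],[32,4],[33,4]]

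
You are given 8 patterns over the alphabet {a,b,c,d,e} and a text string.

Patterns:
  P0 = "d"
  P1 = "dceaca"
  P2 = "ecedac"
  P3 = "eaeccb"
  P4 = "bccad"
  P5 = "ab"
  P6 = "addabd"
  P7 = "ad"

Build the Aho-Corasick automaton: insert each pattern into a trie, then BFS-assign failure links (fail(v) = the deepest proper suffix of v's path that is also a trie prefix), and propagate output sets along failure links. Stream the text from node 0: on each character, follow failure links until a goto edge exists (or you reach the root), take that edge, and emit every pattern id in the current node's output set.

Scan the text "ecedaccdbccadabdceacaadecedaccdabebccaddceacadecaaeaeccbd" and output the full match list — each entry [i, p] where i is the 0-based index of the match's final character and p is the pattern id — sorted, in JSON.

Build:
Trie nodes:
  0='ε' goto a→23 b→18 d→1 e→7
  1='d' goto c→2  [P0 ends]
  2='dc' goto e→3
  3='dce' goto a→4
  4='dcea' goto c→5
  5='dceac' goto a→6
  6='dceaca' goto ·  [P1 ends]
  7='e' goto a→13 c→8
  8='ec' goto e→9
  9='ece' goto d→10
  10='eced' goto a→11
  11='eceda' goto c→12
  12='ecedac' goto ·  [P2 ends]
  13='ea' goto e→14
  14='eae' goto c→15
  15='eaec' goto c→16
  16='eaecc' goto b→17
  17='eaeccb' goto ·  [P3 ends]
  18='b' goto c→19
  19='bc' goto c→20
  20='bcc' goto a→21
  21='bcca' goto d→22
  22='bccad' goto ·  [P4 ends]
  23='a' goto b→24 d→25
  24='ab' goto ·  [P5 ends]
  25='ad' goto d→26  [P7 ends]
  26='add' goto a→27
  27='adda' goto b→28
  28='addab' goto d→29
  29='addabd' goto ·  [P6 ends]

BFS fail/out derivation:
  fail(1) 'd': from fail(0)=0 chase 'd': 0 ⇒ 0;  out={0}∪out(0)={0}
  fail(7) 'e': from fail(0)=0 chase 'e': 0 ⇒ 0;  out=∅∪out(0)=∅
  fail(18) 'b': from fail(0)=0 chase 'b': 0 ⇒ 0;  out=∅∪out(0)=∅
  fail(23) 'a': from fail(0)=0 chase 'a': 0 ⇒ 0;  out=∅∪out(0)=∅
  fail(2) 'dc': from fail(1)=0 chase 'c': 0 ⇒ 0;  out=∅∪out(0)=∅
  fail(8) 'ec': from fail(7)=0 chase 'c': 0 ⇒ 0;  out=∅∪out(0)=∅
  fail(13) 'ea': from fail(7)=0 chase 'a': 0 ⇒ 23;  out=∅∪out(23)=∅
  fail(19) 'bc': from fail(18)=0 chase 'c': 0 ⇒ 0;  out=∅∪out(0)=∅
  fail(24) 'ab': from fail(23)=0 chase 'b': 0 ⇒ 18;  out={5}∪out(18)={5}
  fail(25) 'ad': from fail(23)=0 chase 'd': 0 ⇒ 1;  out={7}∪out(1)={0,7}
  fail(3) 'dce': from fail(2)=0 chase 'e': 0 ⇒ 7;  out=∅∪out(7)=∅
  fail(9) 'ece': from fail(8)=0 chase 'e': 0 ⇒ 7;  out=∅∪out(7)=∅
  fail(14) 'eae': from fail(13)=23 chase 'e': 23→0 ⇒ 7;  out=∅∪out(7)=∅
  fail(20) 'bcc': from fail(19)=0 chase 'c': 0 ⇒ 0;  out=∅∪out(0)=∅
  fail(26) 'add': from fail(25)=1 chase 'd': 1→0 ⇒ 1;  out=∅∪out(1)={0}
  fail(4) 'dcea': from fail(3)=7 chase 'a': 7 ⇒ 13;  out=∅∪out(13)=∅
  fail(10) 'eced': from fail(9)=7 chase 'd': 7→0 ⇒ 1;  out=∅∪out(1)={0}
  fail(15) 'eaec': from fail(14)=7 chase 'c': 7 ⇒ 8;  out=∅∪out(8)=∅
  fail(21) 'bcca': from fail(20)=0 chase 'a': 0 ⇒ 23;  out=∅∪out(23)=∅
  fail(27) 'adda': from fail(26)=1 chase 'a': 1→0 ⇒ 23;  out=∅∪out(23)=∅
  fail(5) 'dceac': from fail(4)=13 chase 'c': 13→23→0 ⇒ 0;  out=∅∪out(0)=∅
  fail(11) 'eceda': from fail(10)=1 chase 'a': 1→0 ⇒ 23;  out=∅∪out(23)=∅
  fail(16) 'eaecc': from fail(15)=8 chase 'c': 8→0 ⇒ 0;  out=∅∪out(0)=∅
  fail(22) 'bccad': from fail(21)=23 chase 'd': 23 ⇒ 25;  out={4}∪out(25)={0,4,7}
  fail(28) 'addab': from fail(27)=23 chase 'b': 23 ⇒ 24;  out=∅∪out(24)={5}
  fail(6) 'dceaca': from fail(5)=0 chase 'a': 0 ⇒ 23;  out={1}∪out(23)={1}
  fail(12) 'ecedac': from fail(11)=23 chase 'c': 23→0 ⇒ 0;  out={2}∪out(0)={2}
  fail(17) 'eaeccb': from fail(16)=0 chase 'b': 0 ⇒ 18;  out={3}∪out(18)={3}
  fail(29) 'addabd': from fail(28)=24 chase 'd': 24→18→0 ⇒ 1;  out={6}∪out(1)={0,6}

Text stream:
i=0 'e': node 0→7
i=1 'c': node 7→8
i=2 'e': node 8→9
i=3 'd': node 9→10  ** P0@[3:3]
i=4 'a': node 10→11
i=5 'c': node 11→12  ** P2@[0:5]
i=6 'c': node 12→0 (fail-walked)
i=7 'd': node 0→1  ** P0@[7:7]
i=8 'b': node 1→18 (fail-walked)
i=9 'c': node 18→19
i=10 'c': node 19→20
i=11 'a': node 20→21
i=12 'd': node 21→22  ** P0@[12:12],P4@[8:12],P7@[11:12]
i=13 'a': node 22→23 (fail-walked)
i=14 'b': node 23→24  ** P5@[13:14]
i=15 'd': node 24→1 (fail-walked)  ** P0@[15:15]
i=16 'c': node 1→2
i=17 'e': node 2→3
i=18 'a': node 3→4
i=19 'c': node 4→5
i=20 'a': node 5→6  ** P1@[15:20]
i=21 'a': node 6→23 (fail-walked)
i=22 'd': node 23→25  ** P0@[22:22],P7@[21:22]
i=23 'e': node 25→7 (fail-walked)
i=24 'c': node 7→8
i=25 'e': node 8→9
i=26 'd': node 9→10  ** P0@[26:26]
i=27 'a': node 10→11
i=28 'c': node 11→12  ** P2@[23:28]
i=29 'c': node 12→0 (fail-walked)
i=30 'd': node 0→1  ** P0@[30:30]
i=31 'a': node 1→23 (fail-walked)
i=32 'b': node 23→24  ** P5@[31:32]
i=33 'e': node 24→7 (fail-walked)
i=34 'b': node 7→18 (fail-walked)
i=35 'c': node 18→19
i=36 'c': node 19→20
i=37 'a': node 20→21
i=38 'd': node 21→22  ** P0@[38:38],P4@[34:38],P7@[37:38]
i=39 'd': node 22→26 (fail-walked)  ** P0@[39:39]
i=40 'c': node 26→2 (fail-walked)
i=41 'e': node 2→3
i=42 'a': node 3→4
i=43 'c': node 4→5
i=44 'a': node 5→6  ** P1@[39:44]
i=45 'd': node 6→25 (fail-walked)  ** P0@[45:45],P7@[44:45]
i=46 'e': node 25→7 (fail-walked)
i=47 'c': node 7→8
i=48 'a': node 8→23 (fail-walked)
i=49 'a': node 23→23 (fail-walked)
i=50 'e': node 23→7 (fail-walked)
i=51 'a': node 7→13
i=52 'e': node 13→14
i=53 'c': node 14→15
i=54 'c': node 15→16
i=55 'b': node 16→17  ** P3@[50:55]
i=56 'd': node 17→1 (fail-walked)  ** P0@[56:56]

Result: [[3,0],[5,2],[7,0],[12,0],[12,4],[12,7],[14,5],[15,0],[20,1],[22,0],[22,7],[26,0],[28,2],[30,0],[32,5],[38,0],[38,4],[38,7],[39,0],[44,1],[45,0],[45,7],[55,3],[56,0]]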